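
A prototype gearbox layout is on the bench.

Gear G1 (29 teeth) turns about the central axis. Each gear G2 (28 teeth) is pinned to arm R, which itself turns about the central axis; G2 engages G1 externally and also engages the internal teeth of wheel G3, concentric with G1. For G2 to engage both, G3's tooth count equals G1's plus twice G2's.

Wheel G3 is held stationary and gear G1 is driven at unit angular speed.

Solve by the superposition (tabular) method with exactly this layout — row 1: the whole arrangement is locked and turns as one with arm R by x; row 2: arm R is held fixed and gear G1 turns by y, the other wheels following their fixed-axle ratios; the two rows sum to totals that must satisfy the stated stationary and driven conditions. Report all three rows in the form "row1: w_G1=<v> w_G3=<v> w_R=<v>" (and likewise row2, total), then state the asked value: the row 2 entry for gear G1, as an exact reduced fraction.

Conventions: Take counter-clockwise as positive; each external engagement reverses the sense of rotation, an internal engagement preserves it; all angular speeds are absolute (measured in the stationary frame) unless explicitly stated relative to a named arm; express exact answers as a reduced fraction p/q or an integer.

recognized (axles ride arm R): planetary set, 29/28/85 teeth
row 1: whole set turns with the arm by x
superposition row 2 [arm held]: sun y, ring −(29/85)·y, arm 0
boundary: total ω_ring = x − (29/85)·y = 0 and total ω_sun = x + y = 1  ⇒  y = 85/114, x = 29/114
row 2 ring = −(29/85)·85/114 = -29/114
totals (row 1 + row 2): sun 29/114 + 85/114 = 1, ring 29/114 + (-29/114) = 0, arm 29/114 + 0 = 29/114
asked cell (row2, sun) = 85/114

row1: w_G1=29/114 w_G3=29/114 w_R=29/114
row2: w_G1=85/114 w_G3=-29/114 w_R=0
total: w_G1=1 w_G3=0 w_R=29/114
asked value: 85/114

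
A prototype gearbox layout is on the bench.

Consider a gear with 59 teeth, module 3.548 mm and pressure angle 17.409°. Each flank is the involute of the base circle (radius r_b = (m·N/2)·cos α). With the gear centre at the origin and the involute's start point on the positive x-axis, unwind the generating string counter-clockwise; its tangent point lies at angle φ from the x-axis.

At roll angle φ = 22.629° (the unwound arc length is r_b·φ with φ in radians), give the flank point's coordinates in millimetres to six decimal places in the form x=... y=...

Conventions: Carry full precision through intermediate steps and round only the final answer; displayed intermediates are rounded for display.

single-mesh involute tooth geometry (59T wheel at module 3.548)
pitch radius r_p = m·N/2 = 3.548·59/2 = 104.666000
base radius r_b = r_p·cos α = 104.666000·cos 17.409° = 99.871600
roll angle φ = 22.629° = 0.39495056 rad
x = r_b·(cos φ + φ·sin φ) = 107.359751
y = r_b·(sin φ − φ·cos φ) = 2.019107

x=107.359751 y=2.019107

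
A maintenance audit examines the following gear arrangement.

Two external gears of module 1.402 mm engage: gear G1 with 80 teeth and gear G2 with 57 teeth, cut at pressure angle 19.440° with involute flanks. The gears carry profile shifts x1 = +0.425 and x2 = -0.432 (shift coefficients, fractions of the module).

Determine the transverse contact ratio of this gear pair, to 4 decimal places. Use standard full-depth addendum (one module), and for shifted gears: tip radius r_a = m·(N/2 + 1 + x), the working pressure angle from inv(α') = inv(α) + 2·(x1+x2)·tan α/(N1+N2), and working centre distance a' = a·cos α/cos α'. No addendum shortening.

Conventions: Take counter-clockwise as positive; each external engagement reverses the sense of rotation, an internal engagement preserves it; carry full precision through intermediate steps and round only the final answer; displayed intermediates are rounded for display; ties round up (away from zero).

1.8307

recognized (one external pair, fixed centres): single-mesh tooth geometry, m = 1.402, N1 = 80, N2 = 57
base radii: r_b1 = 52.882909, r_b2 = 37.679073
tip radii: r_a1 = 58.077850, r_a2 = 40.753336
inv(α') = inv(19.440°) + 2·(+0.425-0.432)·tan α/(80+57) = 0.01361242  ⇒  α' = 19.42340°
a' = a·cos α / cos α' = 96.0370·cos 19.440°/cos 19.42340° = 96.027182
action lengths: √(r_a1²−r_b1²) = 24.009052, √(r_a2²−r_b2²) = 15.528099
base pitch p_b = π·m·cos α = 4.153414
CR = (24.009052 + 15.528099 − 96.027182·sin 19.42340°)/4.153414 = 1.830704
contact ratio ≈ 1.8307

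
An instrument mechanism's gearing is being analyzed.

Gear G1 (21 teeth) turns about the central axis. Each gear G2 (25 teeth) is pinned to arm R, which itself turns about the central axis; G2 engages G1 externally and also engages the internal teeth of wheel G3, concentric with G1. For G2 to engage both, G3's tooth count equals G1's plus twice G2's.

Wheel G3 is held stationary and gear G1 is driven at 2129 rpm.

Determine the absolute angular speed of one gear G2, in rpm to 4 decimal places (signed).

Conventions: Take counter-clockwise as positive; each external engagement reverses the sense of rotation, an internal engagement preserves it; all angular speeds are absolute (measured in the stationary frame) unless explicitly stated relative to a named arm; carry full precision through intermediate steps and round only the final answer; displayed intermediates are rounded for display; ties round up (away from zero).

-894.1800 rpm

recognized (axles ride arm R): planetary set, 21/25/71 teeth
normalise by the input: solve with ω_sun = 1, then scale by 2129 rpm
ring teeth: 21 + 2·25 = 71
21(ω_sun−ω_arm) = −71(ω_ring−ω_arm),  ω_ring = 0, ω_sun = 1
21(1−ω_arm) = −71(0−ω_arm)  ⇒  92·ω_arm = 21  ⇒  ω_arm = 21/92
sun–planet mesh: 21·(1−21/92) = −25·(ω_p−ω_arm)  ⇒  ω_p−ω_arm = -1491/2300
ω_p = 21/92 − 1491/2300 = -21/50
scale: ω_p = -21/50 × 2129 rpm = -894.1800 rpm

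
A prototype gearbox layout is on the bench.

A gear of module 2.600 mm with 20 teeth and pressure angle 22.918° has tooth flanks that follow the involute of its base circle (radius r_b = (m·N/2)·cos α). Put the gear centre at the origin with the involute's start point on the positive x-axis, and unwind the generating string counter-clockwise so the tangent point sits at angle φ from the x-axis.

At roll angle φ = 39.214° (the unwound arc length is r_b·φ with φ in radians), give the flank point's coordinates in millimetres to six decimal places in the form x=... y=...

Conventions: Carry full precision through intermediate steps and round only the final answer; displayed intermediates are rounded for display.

x=28.916512 y=2.441269

topology: single-mesh involute geometry — m = 2.600, N = 20
pitch radius r_p = m·N/2 = 2.600·20/2 = 26.000000
base radius r_b = r_p·cos α = 26.000000·cos 22.918° = 23.947641
roll angle φ = 39.214° = 0.68441341 rad
x = r_b·(cos φ + φ·sin φ) = 28.916512
y = r_b·(sin φ − φ·cos φ) = 2.441269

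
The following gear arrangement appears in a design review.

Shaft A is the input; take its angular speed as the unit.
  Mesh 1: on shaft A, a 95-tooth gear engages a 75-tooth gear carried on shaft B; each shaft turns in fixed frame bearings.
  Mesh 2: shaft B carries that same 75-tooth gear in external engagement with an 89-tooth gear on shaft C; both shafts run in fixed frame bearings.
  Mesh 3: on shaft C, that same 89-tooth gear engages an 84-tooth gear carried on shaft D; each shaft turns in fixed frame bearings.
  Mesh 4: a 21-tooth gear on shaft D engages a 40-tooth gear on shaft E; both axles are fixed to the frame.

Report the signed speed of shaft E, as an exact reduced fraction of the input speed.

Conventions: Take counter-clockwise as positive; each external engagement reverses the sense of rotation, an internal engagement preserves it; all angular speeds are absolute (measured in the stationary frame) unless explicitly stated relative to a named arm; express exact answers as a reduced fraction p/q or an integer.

19/32

4-mesh fixed-axis compound train (all bearings frame-fixed)
mesh 1 [95T→75T]: |ω|/ω_in = 1×95/75 = 19/15, sense flips to −
mesh 2 [75T→89T]: |ω|/ω_in = (19/15)×75/89 = 95/89, sense flips to +
mesh 3 [89T→84T]: |ω|/ω_in = (95/89)×89/84 = 95/84, sense flips to −
mesh 4 [21T→40T]: |ω|/ω_in = (95/84)×21/40 = 19/32, sense flips to +
signed output speed (× input speed) = 19/32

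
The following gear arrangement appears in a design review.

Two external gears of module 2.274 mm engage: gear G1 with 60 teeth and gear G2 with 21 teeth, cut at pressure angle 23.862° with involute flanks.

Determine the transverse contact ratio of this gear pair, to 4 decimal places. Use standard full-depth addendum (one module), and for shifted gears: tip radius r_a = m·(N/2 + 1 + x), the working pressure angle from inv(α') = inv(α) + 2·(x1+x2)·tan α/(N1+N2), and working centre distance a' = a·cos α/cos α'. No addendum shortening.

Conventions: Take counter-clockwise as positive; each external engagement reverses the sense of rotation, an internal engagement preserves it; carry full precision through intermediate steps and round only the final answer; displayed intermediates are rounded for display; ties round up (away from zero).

1.5232

class = single-mesh tooth geometry [involute pair 60T × 21T, m = 2.274]
base radii: r_b1 = 62.388722, r_b2 = 21.836053
tip radii: r_a1 = 70.494000, r_a2 = 26.151000
no profile shift: α' = α, a' = a
action lengths: √(r_a1²−r_b1²) = 32.818462, √(r_a2²−r_b2²) = 14.389635
base pitch p_b = π·m·cos α = 6.533332
CR = (32.818462 + 14.389635 − 92.097000·sin 23.86200°)/6.533332 = 1.523208
contact ratio ≈ 1.5232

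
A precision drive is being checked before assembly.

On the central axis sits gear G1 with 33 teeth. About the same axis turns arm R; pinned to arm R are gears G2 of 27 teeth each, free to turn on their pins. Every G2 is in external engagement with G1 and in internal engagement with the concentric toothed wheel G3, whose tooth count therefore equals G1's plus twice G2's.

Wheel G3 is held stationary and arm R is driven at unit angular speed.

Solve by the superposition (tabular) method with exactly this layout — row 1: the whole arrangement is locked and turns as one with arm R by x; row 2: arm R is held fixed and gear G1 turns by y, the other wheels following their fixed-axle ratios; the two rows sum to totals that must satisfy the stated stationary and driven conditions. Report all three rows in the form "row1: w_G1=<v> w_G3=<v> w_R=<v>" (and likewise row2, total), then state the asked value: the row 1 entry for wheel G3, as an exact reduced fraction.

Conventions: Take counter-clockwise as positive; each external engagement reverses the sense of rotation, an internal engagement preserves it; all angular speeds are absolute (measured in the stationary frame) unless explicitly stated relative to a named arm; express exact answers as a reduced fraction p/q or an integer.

row1: w_G1=1 w_G3=1 w_R=1
row2: w_G1=29/11 w_G3=-1 w_R=0
total: w_G1=40/11 w_G3=0 w_R=1
asked value: 1

recognized (axles ride arm R): planetary set, 33/27/87 teeth
row 1 (train locked, turned with arm): all members turn x
superposition row 2 [arm held]: sun y, ring −(33/87)·y, arm 0
boundary: total ω_ring = x − (33/87)·y = 0 and total ω_arm = x = 1  ⇒  y = 29/11, x = 1
row 2 ring = −(33/87)·29/11 = -1
totals (row 1 + row 2): sun 1 + 29/11 = 40/11, ring 1 + (-1) = 0, arm 1 + 0 = 1
asked cell (row1, ring) = 1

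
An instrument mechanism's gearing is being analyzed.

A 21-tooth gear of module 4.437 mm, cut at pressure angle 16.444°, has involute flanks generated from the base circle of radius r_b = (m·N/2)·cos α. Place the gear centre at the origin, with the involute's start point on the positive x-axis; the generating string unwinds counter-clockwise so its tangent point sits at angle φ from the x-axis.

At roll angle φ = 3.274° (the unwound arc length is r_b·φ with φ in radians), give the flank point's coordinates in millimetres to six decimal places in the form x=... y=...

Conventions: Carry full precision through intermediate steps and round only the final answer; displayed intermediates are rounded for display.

x=44.755775 y=0.002778

recognized (one wheel, involute flank): single-mesh tooth geometry, m = 4.437, N = 21
pitch radius r_p = m·N/2 = 4.437·21/2 = 46.588500
base radius r_b = r_p·cos α = 46.588500·cos 16.444° = 44.682884
roll angle φ = 3.274° = 0.05714208 rad
x = r_b·(cos φ + φ·sin φ) = 44.755775
y = r_b·(sin φ − φ·cos φ) = 0.002778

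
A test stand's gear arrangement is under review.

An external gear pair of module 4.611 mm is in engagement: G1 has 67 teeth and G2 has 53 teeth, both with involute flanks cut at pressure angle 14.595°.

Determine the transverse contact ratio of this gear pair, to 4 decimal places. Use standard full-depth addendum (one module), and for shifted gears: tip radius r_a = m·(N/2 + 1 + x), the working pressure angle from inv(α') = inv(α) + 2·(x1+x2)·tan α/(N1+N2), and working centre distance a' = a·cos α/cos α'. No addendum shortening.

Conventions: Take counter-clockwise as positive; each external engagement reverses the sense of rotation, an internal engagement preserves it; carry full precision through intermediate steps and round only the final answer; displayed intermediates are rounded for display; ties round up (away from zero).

2.1745

class = single-mesh tooth geometry [involute pair 67T × 53T, m = 4.611]
base radii: r_b1 = 149.483981, r_b2 = 118.248523
tip radii: r_a1 = 159.079500, r_a2 = 126.802500
no profile shift: α' = α, a' = a
action lengths: √(r_a1²−r_b1²) = 54.413479, √(r_a2²−r_b2²) = 45.783850
base pitch p_b = π·m·cos α = 14.018441
CR = (54.413479 + 45.783850 − 276.660000·sin 14.59500°)/14.018441 = 2.174506
contact ratio ≈ 2.1745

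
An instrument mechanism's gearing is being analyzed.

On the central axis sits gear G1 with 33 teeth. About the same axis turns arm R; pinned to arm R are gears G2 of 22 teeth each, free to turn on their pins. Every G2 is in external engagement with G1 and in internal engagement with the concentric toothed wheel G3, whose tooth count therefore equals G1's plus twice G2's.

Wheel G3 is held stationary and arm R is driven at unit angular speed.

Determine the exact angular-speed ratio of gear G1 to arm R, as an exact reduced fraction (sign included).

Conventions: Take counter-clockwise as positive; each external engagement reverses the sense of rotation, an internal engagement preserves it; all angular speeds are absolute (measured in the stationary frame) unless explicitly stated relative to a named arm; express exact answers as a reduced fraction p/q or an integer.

10/3

recognized (axles ride arm R): planetary set, 33/22/77 teeth
ring teeth: 33 + 2·22 = 77
33(ω_sun−ω_arm) = −77(ω_ring−ω_arm),  ω_ring = 0, ω_arm = 1
ω_sun = 1 − (77/33)(0−1) = 10/3
ω_out/ω_in = 10/3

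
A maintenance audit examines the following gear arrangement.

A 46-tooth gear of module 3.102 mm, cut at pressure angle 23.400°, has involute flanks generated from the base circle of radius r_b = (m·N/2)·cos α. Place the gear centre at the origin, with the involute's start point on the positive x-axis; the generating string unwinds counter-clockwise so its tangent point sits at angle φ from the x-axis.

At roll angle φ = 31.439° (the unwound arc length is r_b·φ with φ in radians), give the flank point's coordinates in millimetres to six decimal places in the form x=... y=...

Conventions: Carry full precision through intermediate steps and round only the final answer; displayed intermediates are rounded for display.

x=74.605772 y=3.498488

topology: single-mesh involute geometry — m = 3.102, N = 46
pitch radius r_p = m·N/2 = 3.102·46/2 = 71.346000
base radius r_b = r_p·cos α = 71.346000·cos 23.400° = 65.478122
roll angle φ = 31.439° = 0.54871406 rad
x = r_b·(cos φ + φ·sin φ) = 74.605772
y = r_b·(sin φ − φ·cos φ) = 3.498488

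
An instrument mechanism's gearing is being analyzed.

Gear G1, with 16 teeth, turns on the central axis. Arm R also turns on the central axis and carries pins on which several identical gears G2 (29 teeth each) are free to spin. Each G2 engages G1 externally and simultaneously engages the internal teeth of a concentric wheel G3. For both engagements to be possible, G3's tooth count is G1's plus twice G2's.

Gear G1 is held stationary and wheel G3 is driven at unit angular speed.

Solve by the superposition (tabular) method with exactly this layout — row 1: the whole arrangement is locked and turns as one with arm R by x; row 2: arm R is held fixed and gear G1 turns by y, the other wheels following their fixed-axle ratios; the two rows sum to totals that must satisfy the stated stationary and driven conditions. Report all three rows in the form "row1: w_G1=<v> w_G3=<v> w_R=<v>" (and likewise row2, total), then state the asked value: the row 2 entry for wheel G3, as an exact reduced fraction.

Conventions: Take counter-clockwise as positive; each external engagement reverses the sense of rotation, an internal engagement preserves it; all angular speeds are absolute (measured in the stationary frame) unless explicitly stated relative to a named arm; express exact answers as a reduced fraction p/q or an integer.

row1: w_G1=37/45 w_G3=37/45 w_R=37/45
row2: w_G1=-37/45 w_G3=8/45 w_R=0
total: w_G1=0 w_G3=1 w_R=37/45
asked value: 8/45

recognized (axles ride arm R): planetary set, 16/29/74 teeth
row 1 (train locked, turned with arm): all members turn x
row 2: sun turns y, ring = −(16/74)·y, arm 0
boundary: total ω_sun = x + y = 0 and total ω_ring = x − (16/74)·y = 1  ⇒  y = -37/45, x = 37/45
row 2 ring = −(16/74)·(-37/45) = 8/45
totals (row 1 + row 2): sun 37/45 + (-37/45) = 0, ring 37/45 + 8/45 = 1, arm 37/45 + 0 = 37/45
asked cell (row2, ring) = 8/45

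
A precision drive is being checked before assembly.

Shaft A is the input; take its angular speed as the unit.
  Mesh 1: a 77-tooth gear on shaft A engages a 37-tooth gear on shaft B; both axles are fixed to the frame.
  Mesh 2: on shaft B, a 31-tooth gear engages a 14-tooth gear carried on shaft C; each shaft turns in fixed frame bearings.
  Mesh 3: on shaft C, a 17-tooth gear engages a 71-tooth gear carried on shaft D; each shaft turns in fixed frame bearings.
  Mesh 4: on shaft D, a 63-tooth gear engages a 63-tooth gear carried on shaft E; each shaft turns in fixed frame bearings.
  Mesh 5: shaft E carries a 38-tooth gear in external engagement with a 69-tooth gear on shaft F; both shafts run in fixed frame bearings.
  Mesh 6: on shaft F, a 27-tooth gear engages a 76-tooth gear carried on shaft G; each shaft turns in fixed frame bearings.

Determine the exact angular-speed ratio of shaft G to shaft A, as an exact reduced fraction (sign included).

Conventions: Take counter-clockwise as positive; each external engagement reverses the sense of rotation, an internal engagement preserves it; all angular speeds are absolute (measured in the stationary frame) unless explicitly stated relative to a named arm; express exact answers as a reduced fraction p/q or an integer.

class = fixed-axis compound train [6 meshes; 6 ratios multiply, 6 sense flips]
mesh 1 [77T→37T]: running ratio 77/37, sense −
mesh 2 [31T→14T]: running ratio 341/74, sense +
mesh 3 [17T→71T]: running ratio 5797/5254, sense −
mesh 4 [63T→63T]: running ratio 5797/5254, sense +
mesh 5 [38T→69T]: running ratio 110143/181263, sense −
mesh 6 [27T→76T]: running ratio 52173/241684, sense +
ω_out/ω_in = 52173/241684

52173/241684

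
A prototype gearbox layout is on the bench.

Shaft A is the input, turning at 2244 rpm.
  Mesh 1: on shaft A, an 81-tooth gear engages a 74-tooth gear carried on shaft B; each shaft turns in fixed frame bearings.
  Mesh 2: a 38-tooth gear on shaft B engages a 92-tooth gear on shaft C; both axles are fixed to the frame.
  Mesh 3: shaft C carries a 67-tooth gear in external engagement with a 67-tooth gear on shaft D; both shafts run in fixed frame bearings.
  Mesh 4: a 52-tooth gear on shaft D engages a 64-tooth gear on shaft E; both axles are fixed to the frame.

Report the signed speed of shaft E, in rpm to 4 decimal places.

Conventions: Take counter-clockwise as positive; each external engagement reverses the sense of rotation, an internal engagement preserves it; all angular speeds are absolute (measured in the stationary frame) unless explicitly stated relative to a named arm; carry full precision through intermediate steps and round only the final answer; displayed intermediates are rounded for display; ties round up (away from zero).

topology: fixed-axis compound train — 4 meshes, A→E
mesh 1 [81T→74T]: ω = 2244.0000×81/74 = 2456.2703 rpm, sense flips to −
mesh 2 [38T→92T]: ω = 2456.2703×38/92 = 1014.5464 rpm, sense flips to +
mesh 3 [67T→67T]: ω = 1014.5464×67/67 = 1014.5464 rpm, sense flips to −
mesh 4 [52T→64T]: ω = 1014.5464×52/64 = 824.3190 rpm, sense flips to +
signed output speed = +824.3190 rpm

+824.3190 rpm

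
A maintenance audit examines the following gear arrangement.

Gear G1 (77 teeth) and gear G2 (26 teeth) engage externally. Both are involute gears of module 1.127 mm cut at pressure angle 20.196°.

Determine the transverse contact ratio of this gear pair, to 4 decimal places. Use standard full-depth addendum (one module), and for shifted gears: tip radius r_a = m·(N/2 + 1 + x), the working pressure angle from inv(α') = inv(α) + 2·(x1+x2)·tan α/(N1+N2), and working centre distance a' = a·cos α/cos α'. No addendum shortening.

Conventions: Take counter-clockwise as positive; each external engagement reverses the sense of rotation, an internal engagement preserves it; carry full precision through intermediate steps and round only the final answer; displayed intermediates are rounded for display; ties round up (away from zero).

1.7110

single-mesh involute tooth geometry (77T engaging 26T at module 1.127)
base radii: r_b1 = 40.721789, r_b2 = 13.750214
tip radii: r_a1 = 44.516500, r_a2 = 15.778000
no profile shift: α' = α, a' = a
action lengths: √(r_a1²−r_b1²) = 17.984846, √(r_a2²−r_b2²) = 7.738016
base pitch p_b = π·m·cos α = 3.322890
CR = (17.984846 + 7.738016 − 58.040500·sin 20.19600°)/3.322890 = 1.710976
contact ratio ≈ 1.7110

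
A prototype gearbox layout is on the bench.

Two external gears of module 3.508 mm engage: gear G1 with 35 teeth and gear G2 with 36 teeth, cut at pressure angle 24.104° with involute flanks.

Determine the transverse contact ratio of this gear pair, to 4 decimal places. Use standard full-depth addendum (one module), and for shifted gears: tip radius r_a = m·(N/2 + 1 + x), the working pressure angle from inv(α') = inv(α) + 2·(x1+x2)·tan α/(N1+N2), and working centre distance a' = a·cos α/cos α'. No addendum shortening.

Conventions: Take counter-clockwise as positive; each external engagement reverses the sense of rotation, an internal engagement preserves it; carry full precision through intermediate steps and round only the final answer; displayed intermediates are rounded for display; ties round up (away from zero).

1.5256

class = single-mesh tooth geometry [involute pair 35T × 36T, m = 3.508]
base radii: r_b1 = 56.037140, r_b2 = 57.638201
tip radii: r_a1 = 64.898000, r_a2 = 66.652000
no profile shift: α' = α, a' = a
action lengths: √(r_a1²−r_b1²) = 32.735139, √(r_a2²−r_b2²) = 33.471284
base pitch p_b = π·m·cos α = 10.059764
CR = (32.735139 + 33.471284 − 124.534000·sin 24.10400°)/10.059764 = 1.525628
contact ratio ≈ 1.5256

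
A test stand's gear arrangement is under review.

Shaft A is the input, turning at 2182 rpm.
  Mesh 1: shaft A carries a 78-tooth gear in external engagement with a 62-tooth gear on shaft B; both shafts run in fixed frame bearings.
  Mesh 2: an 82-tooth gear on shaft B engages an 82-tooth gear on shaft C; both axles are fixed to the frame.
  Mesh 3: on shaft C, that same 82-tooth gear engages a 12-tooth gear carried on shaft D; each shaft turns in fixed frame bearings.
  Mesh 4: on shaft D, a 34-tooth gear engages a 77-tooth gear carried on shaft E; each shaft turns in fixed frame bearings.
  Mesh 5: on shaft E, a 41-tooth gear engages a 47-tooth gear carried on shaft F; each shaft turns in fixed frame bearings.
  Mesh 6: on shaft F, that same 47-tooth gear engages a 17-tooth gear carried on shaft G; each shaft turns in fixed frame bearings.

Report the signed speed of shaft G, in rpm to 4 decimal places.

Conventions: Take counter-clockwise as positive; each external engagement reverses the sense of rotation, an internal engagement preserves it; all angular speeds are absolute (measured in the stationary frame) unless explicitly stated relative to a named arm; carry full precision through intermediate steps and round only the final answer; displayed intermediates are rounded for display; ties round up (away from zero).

recognized (7 fixed axles, 6 meshes): fixed-axis compound train
mesh 1 [78T→62T]: ω = 2182.0000×78/62 = 2745.0968 rpm, sense flips to −
mesh 2 [82T→82T]: ω = 2745.0968×82/82 = 2745.0968 rpm, sense flips to +
mesh 3 [82T→12T]: ω = 2745.0968×82/12 = 18758.1613 rpm, sense flips to −
mesh 4 [34T→77T]: ω = 18758.1613×34/77 = 8282.8245 rpm, sense flips to +
mesh 5 [41T→47T]: ω = 8282.8245×41/47 = 7225.4426 rpm, sense flips to −
mesh 6 [47T→17T]: ω = 7225.4426×47/17 = 19976.2237 rpm, sense flips to +
signed output speed = +19976.2237 rpm

+19976.2237 rpm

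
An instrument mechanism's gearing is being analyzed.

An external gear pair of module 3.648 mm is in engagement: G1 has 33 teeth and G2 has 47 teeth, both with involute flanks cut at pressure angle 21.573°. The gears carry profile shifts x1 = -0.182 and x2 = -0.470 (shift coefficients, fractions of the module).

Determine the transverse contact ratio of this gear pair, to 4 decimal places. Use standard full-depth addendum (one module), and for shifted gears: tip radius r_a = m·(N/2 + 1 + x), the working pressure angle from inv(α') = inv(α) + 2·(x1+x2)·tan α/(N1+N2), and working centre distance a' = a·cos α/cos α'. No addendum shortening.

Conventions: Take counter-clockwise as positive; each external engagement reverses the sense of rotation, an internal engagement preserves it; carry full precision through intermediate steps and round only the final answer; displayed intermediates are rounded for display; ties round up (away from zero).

1.8204

class = single-mesh tooth geometry [involute pair 33T × 47T, m = 3.648]
base radii: r_b1 = 55.975542, r_b2 = 79.722741
tip radii: r_a1 = 63.176064, r_a2 = 87.661440
inv(α') = inv(21.573°) + 2·(-0.182-0.470)·tan α/(33+47) = 0.01241838  ⇒  α' = 18.85545°
a' = a·cos α / cos α' = 145.9200·cos 21.573°/cos 18.85545° = 143.393200
action lengths: √(r_a1²−r_b1²) = 29.290848, √(r_a2²−r_b2²) = 36.452882
base pitch p_b = π·m·cos α = 10.657718
CR = (29.290848 + 36.452882 − 143.393200·sin 18.85545°)/10.657718 = 1.820434
contact ratio ≈ 1.8204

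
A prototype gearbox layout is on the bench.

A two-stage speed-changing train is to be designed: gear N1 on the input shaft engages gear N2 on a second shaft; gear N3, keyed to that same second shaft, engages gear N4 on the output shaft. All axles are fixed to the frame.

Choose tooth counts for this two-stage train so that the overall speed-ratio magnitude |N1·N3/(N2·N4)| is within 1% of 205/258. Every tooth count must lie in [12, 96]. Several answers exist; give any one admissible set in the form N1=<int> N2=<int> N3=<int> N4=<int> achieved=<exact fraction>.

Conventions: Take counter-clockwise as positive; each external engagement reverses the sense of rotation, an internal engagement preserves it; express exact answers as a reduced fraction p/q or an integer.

N1=15 N2=18 N3=41 N4=43 achieved=205/258

2-stage fixed-axis compound train for ratio 205/258
target = 205/258 in lowest terms: an exact hit needs N1·N3 = k·205 and N2·N4 = k·258 for one integer k, every count in [12, 96]; additionally prefer no 1:1 stage (N1 ≠ N2, N3 ≠ N4)
k = 1…2: no 1:1-free in-range split of k·205 and k·258 into factor pairs; take k = 3
k = 3: N1·N3 = 615 = 15·41, N2·N4 = 774 = 18·43
achieved = 15·41/(18·43) = 205/258; |achieved − target| = 0 ≤ 41/5160 ✓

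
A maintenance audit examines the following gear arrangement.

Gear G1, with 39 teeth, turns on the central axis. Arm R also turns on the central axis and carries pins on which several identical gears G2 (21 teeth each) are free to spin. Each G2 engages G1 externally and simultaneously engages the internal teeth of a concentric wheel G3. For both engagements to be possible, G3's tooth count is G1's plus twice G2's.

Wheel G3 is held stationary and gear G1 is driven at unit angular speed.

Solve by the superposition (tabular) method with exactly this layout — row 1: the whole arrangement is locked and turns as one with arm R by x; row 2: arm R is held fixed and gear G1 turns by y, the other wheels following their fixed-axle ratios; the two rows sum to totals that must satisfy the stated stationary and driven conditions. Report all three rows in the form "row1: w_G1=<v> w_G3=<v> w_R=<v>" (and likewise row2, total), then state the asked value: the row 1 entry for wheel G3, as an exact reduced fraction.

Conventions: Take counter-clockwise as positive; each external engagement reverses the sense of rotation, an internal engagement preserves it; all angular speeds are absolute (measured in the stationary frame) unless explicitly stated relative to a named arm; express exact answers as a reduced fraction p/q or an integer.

row1: w_G1=13/40 w_G3=13/40 w_R=13/40
row2: w_G1=27/40 w_G3=-13/40 w_R=0
total: w_G1=1 w_G3=0 w_R=13/40
asked value: 13/40

topology: planetary set — G1 39T / G2 21T / G3 81T, arm = carrier (Willis)
row 1: whole set turns with the arm by x
row 2: sun turns y, ring = −(39/81)·y, arm 0
boundary: total ω_ring = x − (39/81)·y = 0 and total ω_sun = x + y = 1  ⇒  y = 27/40, x = 13/40
row 2 ring = −(39/81)·27/40 = -13/40
totals (row 1 + row 2): sun 13/40 + 27/40 = 1, ring 13/40 + (-13/40) = 0, arm 13/40 + 0 = 13/40
asked cell (row1, ring) = 13/40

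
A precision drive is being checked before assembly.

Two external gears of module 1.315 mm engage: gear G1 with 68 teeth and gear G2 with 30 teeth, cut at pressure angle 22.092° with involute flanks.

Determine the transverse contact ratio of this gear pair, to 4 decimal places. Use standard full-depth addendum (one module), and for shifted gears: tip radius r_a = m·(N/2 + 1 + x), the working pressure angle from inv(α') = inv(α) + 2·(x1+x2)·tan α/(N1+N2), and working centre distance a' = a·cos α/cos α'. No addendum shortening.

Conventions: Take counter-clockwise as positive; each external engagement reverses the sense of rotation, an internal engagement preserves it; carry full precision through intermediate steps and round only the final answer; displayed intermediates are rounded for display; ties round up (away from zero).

1.6304

topology: single-mesh involute geometry — m = 1.315, 68T/30T pair
base radii: r_b1 = 41.427443, r_b2 = 18.276813
tip radii: r_a1 = 46.025000, r_a2 = 21.040000
no profile shift: α' = α, a' = a
action lengths: √(r_a1²−r_b1²) = 20.051622, √(r_a2²−r_b2²) = 10.423037
base pitch p_b = π·m·cos α = 3.827887
CR = (20.051622 + 10.423037 − 64.435000·sin 22.09200°)/3.827887 = 1.630400
contact ratio ≈ 1.6304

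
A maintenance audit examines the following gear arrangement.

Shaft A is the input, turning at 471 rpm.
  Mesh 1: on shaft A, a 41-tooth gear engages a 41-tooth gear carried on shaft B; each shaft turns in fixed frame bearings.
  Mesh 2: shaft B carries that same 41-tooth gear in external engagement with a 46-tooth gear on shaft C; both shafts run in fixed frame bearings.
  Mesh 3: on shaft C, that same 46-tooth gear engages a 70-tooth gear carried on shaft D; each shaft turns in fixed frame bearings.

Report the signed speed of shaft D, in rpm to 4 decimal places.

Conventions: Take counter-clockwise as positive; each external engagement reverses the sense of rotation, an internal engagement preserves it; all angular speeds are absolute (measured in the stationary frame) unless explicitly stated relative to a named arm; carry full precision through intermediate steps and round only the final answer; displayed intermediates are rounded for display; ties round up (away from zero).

-275.8714 rpm

class = fixed-axis compound train [3 meshes; 3 ratios multiply, 3 sense flips]
mesh 1 [41T→41T]: ω = 471.0000×41/41 = 471.0000 rpm, sense flips to −
mesh 2 [41T→46T]: ω = 471.0000×41/46 = 419.8043 rpm, sense flips to +
mesh 3 [46T→70T]: ω = 419.8043×46/70 = 275.8714 rpm, sense flips to −
signed output speed = -275.8714 rpm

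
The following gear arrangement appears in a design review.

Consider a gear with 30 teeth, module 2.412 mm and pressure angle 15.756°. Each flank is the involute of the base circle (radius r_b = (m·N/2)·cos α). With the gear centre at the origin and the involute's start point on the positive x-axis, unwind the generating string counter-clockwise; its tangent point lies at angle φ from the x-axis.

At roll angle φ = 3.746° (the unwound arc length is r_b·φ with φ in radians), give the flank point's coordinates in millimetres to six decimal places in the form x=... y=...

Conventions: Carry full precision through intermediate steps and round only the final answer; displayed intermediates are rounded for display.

x=34.894944 y=0.003242

topology: single-mesh involute geometry — m = 2.412, N = 30
pitch radius r_p = m·N/2 = 2.412·30/2 = 36.180000
base radius r_b = r_p·cos α = 36.180000·cos 15.756° = 34.820602
roll angle φ = 3.746° = 0.06538003 rad
x = r_b·(cos φ + φ·sin φ) = 34.894944
y = r_b·(sin φ − φ·cos φ) = 0.003242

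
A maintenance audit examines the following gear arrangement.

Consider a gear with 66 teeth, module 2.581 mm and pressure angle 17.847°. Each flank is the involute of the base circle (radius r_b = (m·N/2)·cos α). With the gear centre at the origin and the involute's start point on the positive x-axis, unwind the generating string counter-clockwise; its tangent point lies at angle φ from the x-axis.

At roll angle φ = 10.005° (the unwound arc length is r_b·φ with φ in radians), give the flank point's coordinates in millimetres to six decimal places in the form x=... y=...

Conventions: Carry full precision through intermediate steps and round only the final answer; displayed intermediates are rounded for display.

x=82.300992 y=0.143457

class = single-mesh tooth geometry [base-circle involute, m = 2.581, 66T]
pitch radius r_p = m·N/2 = 2.581·66/2 = 85.173000
base radius r_b = r_p·cos α = 85.173000·cos 17.847° = 81.074331
roll angle φ = 10.005° = 0.17462019 rad
x = r_b·(cos φ + φ·sin φ) = 82.300992
y = r_b·(sin φ − φ·cos φ) = 0.143457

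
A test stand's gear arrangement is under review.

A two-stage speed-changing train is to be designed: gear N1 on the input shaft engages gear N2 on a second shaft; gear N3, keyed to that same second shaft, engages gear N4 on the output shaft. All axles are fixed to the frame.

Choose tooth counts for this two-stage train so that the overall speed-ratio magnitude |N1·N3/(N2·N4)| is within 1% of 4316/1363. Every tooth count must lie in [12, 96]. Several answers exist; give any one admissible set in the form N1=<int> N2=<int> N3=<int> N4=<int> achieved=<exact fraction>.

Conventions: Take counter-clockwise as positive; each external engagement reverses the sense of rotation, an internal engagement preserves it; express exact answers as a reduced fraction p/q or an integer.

N1=52 N2=29 N3=83 N4=47 achieved=4316/1363

design class (target 4316/1363): fixed-axis compound train
target = 4316/1363 in lowest terms: an exact hit needs N1·N3 = k·4316 and N2·N4 = k·1363 for one integer k, every count in [12, 96]; additionally prefer no 1:1 stage (N1 ≠ N2, N3 ≠ N4)
k = 1: N1·N3 = 4316 = 52·83, N2·N4 = 1363 = 29·47
achieved = 52·83/(29·47) = 4316/1363; |achieved − target| = 0 ≤ 1079/34075 ✓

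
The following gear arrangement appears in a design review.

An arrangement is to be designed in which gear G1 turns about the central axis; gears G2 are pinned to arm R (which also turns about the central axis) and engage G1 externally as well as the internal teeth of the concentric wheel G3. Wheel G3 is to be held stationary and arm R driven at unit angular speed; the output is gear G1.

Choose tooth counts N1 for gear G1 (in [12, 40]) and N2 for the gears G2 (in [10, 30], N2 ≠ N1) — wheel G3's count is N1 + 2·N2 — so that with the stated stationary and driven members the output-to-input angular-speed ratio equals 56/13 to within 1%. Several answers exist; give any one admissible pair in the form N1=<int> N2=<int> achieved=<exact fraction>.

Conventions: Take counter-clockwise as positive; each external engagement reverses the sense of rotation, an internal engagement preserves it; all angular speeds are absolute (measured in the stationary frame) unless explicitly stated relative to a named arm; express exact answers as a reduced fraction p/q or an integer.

N1=13 N2=15 achieved=56/13

topology: planetary set — design target 56/13, arm = carrier (Willis)
Willis with ω_ring = 0: ω_sun/ω_arm = (N1+N3)/N1; set equal to 56/13  ⇒  N3/N1 = 56/13 − 1 = 43/13
N3 = N1 + 2·N2  ⇒  N2/N1 = (N3/N1 − 1)/2 = (43/13 − 1)/2 = 15/13
smallest multiple with N1 ≥ 12 and N2 ≥ 10: k = 1  ⇒  N1 = 1·13 = 13, N2 = 1·15 = 15 (N1 ≤ 40, N2 ≤ 30, N2 ≠ N1 ✓), N3 = 13 + 2·15 = 43
check: (N1+N3)/N1 with N1 = 13, N3 = 43 gives 56/13; |achieved − target| = 0 ≤ 14/325 ✓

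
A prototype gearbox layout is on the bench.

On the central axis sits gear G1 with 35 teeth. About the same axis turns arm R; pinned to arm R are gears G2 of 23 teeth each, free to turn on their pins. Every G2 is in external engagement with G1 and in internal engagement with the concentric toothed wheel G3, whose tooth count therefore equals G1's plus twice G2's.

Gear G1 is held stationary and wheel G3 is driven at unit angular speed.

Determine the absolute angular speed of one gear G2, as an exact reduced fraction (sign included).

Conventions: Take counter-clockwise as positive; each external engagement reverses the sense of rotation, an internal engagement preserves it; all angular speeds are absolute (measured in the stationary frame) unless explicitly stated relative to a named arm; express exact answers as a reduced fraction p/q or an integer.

topology: planetary set — G1 35T / G2 23T / G3 81T, arm = carrier (Willis)
ring teeth: 35 + 2·23 = 81
35(ω_sun−ω_arm) = −81(ω_ring−ω_arm),  ω_sun = 0, ω_ring = 1
35(0−ω_arm) = −81(1−ω_arm)  ⇒  116·ω_arm = 81  ⇒  ω_arm = 81/116
sun–planet mesh: 35·(0−81/116) = −23·(ω_p−ω_arm)  ⇒  ω_p−ω_arm = 2835/2668
ω_p = 81/116 + 2835/2668 = 81/46
exact speed ratio = 81/46

81/46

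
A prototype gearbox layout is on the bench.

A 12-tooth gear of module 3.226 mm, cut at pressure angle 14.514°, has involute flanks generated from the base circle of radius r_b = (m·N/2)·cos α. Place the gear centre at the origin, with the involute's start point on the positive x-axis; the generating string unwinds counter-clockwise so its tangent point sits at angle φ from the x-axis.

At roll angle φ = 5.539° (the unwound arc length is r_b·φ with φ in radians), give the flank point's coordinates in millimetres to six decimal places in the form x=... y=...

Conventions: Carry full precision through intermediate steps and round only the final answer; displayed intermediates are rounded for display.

x=18.825639 y=0.005638

topology: single-mesh involute geometry — m = 3.226, N = 12
pitch radius r_p = m·N/2 = 3.226·12/2 = 19.356000
base radius r_b = r_p·cos α = 19.356000·cos 14.514° = 18.738281
roll angle φ = 5.539° = 0.09667379 rad
x = r_b·(cos φ + φ·sin φ) = 18.825639
y = r_b·(sin φ − φ·cos φ) = 0.005638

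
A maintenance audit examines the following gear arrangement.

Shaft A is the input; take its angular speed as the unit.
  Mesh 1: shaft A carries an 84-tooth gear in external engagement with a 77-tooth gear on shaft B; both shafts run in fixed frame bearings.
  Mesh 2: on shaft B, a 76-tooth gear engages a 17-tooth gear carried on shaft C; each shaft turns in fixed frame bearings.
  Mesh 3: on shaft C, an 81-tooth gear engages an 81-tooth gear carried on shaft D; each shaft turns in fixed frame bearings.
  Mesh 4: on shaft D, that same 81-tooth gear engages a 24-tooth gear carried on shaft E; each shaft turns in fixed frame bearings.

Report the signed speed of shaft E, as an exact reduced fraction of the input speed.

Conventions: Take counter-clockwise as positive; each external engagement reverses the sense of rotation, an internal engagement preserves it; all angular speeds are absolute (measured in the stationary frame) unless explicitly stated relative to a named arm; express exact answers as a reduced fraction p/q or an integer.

3078/187

4-mesh fixed-axis compound train (all bearings frame-fixed)
mesh 1 [84T→77T]: |ω|/ω_in = 1×84/77 = 12/11, sense flips to −
mesh 2 [76T→17T]: |ω|/ω_in = (12/11)×76/17 = 912/187, sense flips to +
mesh 3 [81T→81T]: |ω|/ω_in = (912/187)×81/81 = 912/187, sense flips to −
mesh 4 [81T→24T]: |ω|/ω_in = (912/187)×81/24 = 3078/187, sense flips to +
signed output speed (× input speed) = 3078/187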